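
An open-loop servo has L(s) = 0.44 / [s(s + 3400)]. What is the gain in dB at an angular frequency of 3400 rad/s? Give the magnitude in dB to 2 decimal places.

|j3400 + 3400| = √(3400² + 3400²) = 4808
|j3400| = 3400
|L(j3400)| = 0.44 / (4808 × 3400) = 2.6914e-08
20 log₁₀(2.6914e-08) = -151.400 dB

-151.40 dB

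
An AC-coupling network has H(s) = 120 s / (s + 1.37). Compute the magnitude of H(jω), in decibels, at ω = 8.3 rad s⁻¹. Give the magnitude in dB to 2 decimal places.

41.47 dB

|j8.3| = 8.3
|j8.3 + 1.37| = √(8.3² + 1.37²) = 8.412
|H(j8.3)| = 120 × 8.3 / 8.412 = 118.4
20 log₁₀(118.4) = 41.467 dB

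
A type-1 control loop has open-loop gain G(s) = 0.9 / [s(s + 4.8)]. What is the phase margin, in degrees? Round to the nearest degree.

Gain crossover: |G(jω)| = 1 at ω ≈ 0.187 rad s⁻¹.
∠G(j0.187) = −90° − arctan(0.187/4.8) ≈ -92.24°
PM = 180° + (-92.24°) = 87.76°

88°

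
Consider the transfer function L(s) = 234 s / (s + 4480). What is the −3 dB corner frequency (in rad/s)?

4480 rad/s

For a single-pole high-pass, the −3 dB point is at the pole: ω = 4480 rad/s.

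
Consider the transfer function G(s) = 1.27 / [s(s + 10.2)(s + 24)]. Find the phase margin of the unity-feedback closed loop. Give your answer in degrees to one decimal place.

90.0°

Gain crossover: |G(jω)| = 1 at ω ≈ 0.00519 rad/sec.
∠G(j0.00519) = −90° − arctan(0.00519/10.2) − arctan(0.00519/24) ≈ -90.04°
PM = 180° + (-90.04°) = 89.96°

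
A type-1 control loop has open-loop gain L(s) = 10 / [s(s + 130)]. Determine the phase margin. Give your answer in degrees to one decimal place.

Gain crossover: |L(jω)| = 1 at ω ≈ 0.0769 rad/sec.
∠L(j0.0769) = −90° − arctan(0.0769/130) ≈ -90.03°
PM = 180° + (-90.03°) = 89.97°

90.0 deg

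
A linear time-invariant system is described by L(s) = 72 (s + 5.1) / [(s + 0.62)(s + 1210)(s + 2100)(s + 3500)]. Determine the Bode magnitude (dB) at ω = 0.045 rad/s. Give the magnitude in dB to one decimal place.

-143.6 dB

|j0.045 + 5.1| = √(0.045² + 5.1²) = 5.1
|j0.045 + 0.62| = √(0.045² + 0.62²) = 0.6216
|j0.045 + 1210| = √(0.045² + 1210²) = 1210
|j0.045 + 2100| = √(0.045² + 2100²) = 2100
|j0.045 + 3500| = √(0.045² + 3500²) = 3500
|L(j0.045)| = 72 × 5.1 / (0.6216 × 1210 × 2100 × 3500) = 6.6422e-08
20 log₁₀(6.6422e-08) = -143.55 dB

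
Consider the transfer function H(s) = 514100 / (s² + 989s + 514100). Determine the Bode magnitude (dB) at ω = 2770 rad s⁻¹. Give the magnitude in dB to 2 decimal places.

|(j2770)² + 989(j2770) + 514100| = |-7.1588e+06 + j2.7395e+06| = 7.665e+06
|H(j2770)| = 514100 / 7.665e+06 = 0.06707
20 log₁₀(0.06707) = -23.469 dB

-23.47 dB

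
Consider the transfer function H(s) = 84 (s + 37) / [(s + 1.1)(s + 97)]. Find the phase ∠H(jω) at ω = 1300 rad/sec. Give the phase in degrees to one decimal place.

∠(j1300 + 37) = arctan(1300/37) = 88.37°
∠(j1300 + 1.1) = arctan(1300/1.1) = 89.95°
∠(j1300 + 97) = arctan(1300/97) = 85.73°
∠H(j1300) = 88.37° − (89.95° + 85.73°) = -87.31°

-87.3°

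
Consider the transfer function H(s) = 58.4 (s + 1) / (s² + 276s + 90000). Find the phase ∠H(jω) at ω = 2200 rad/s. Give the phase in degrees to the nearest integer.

∠(j2200 + 1) = arctan(2200/1) = 89.97°
∠[(j2200)² + 276(j2200) + 90000] = ∠[-4.75e+06 + j6.072e+05] = 172.72°
∠H(j2200) = 89.97° − 172.72° = -82.74°

-83°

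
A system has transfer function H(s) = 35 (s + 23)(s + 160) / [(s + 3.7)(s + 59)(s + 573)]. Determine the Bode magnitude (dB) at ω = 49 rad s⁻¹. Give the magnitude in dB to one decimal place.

-16.7 dB

|j49 + 23| = √(49² + 23²) = 54.13
|j49 + 160| = √(49² + 160²) = 167.3
|j49 + 3.7| = √(49² + 3.7²) = 49.14
|j49 + 59| = √(49² + 59²) = 76.69
|j49 + 573| = √(49² + 573²) = 575.1
|H(j49)| = 35 × 54.13 × 167.3 / (49.14 × 76.69 × 575.1) = 0.14627
20 log₁₀(0.14627) = -16.70 dB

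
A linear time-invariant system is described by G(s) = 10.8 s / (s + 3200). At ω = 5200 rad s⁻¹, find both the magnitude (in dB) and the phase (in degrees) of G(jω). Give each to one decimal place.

|G| = 19.3 dB, ∠G = 31.6 deg

|j5200| = 5200
|j5200 + 3200| = √(5200² + 3200²) = 6106
|G(j5200)| = 10.8 × 5200 / 6106 = 9.1979
20 log₁₀(9.1979) = 19.27 dB
∠(j5200) = 90.00°
∠(j5200 + 3200) = arctan(5200/3200) = 58.39°
∠G(j5200) = 90.00° − 58.39° = 31.61°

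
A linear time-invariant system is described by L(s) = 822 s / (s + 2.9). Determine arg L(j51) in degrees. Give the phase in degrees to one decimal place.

∠(j51) = 90.00°
∠(j51 + 2.9) = arctan(51/2.9) = 86.75°
∠L(j51) = 90.00° − 86.75° = 3.25°

3.3 deg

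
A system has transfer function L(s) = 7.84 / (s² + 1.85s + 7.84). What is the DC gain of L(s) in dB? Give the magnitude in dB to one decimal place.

0.0 dB

L(0) = 7.84 / 7.84 = 1
20 log₁₀(1) = 0.00 dB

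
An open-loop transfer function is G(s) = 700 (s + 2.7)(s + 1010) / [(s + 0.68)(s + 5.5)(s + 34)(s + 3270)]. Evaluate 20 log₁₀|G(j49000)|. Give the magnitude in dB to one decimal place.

-130.7 dB

|j49000 + 2.7| = √(49000² + 2.7²) = 4.9e+04
|j49000 + 1010| = √(49000² + 1010²) = 4.901e+04
|j49000 + 0.68| = √(49000² + 0.68²) = 4.9e+04
|j49000 + 5.5| = √(49000² + 5.5²) = 4.9e+04
|j49000 + 34| = √(49000² + 34²) = 4.9e+04
|j49000 + 3270| = √(49000² + 3270²) = 4.911e+04
|G(j49000)| = 700 × 4.9e+04 × 4.901e+04 / (4.9e+04 × 4.9e+04 × 4.9e+04 × 4.911e+04) = 2.9096e-07
20 log₁₀(2.9096e-07) = -130.72 dB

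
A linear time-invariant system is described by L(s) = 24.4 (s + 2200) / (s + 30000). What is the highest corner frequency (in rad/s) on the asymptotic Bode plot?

Break frequencies occur at each pole and zero magnitude: 2200 rad/s, 30000 rad/s.
The highest is 30000 rad/s.

30000 rad/s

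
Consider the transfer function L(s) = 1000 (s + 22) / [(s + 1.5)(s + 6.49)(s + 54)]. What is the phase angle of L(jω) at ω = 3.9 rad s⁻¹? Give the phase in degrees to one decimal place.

∠(j3.9 + 22) = arctan(3.9/22) = 10.05°
∠(j3.9 + 1.5) = arctan(3.9/1.5) = 68.96°
∠(j3.9 + 6.49) = arctan(3.9/6.49) = 31.00°
∠(j3.9 + 54) = arctan(3.9/54) = 4.13°
∠L(j3.9) = 10.05° − (68.96° + 31.00° + 4.13°) = -94.04°

-94.0°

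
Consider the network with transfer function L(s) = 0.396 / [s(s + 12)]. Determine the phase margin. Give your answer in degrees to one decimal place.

89.8°

Gain crossover: |L(jω)| = 1 at ω ≈ 0.033 rad s⁻¹.
∠L(j0.033) = −90° − arctan(0.033/12) ≈ -90.16°
PM = 180° + (-90.16°) = 89.84°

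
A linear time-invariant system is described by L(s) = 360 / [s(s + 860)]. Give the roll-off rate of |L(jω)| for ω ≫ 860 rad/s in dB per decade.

-40 dB/decade

With 0 zeros and 2 poles, the high-frequency asymptotic slope is 20 × (0 − 2) = -40 dB/decade.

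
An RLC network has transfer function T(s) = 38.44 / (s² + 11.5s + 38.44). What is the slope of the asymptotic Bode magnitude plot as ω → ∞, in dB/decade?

-40 dB/decade

With 0 zeros and 2 poles, the high-frequency asymptotic slope is 20 × (0 − 2) = -40 dB/decade.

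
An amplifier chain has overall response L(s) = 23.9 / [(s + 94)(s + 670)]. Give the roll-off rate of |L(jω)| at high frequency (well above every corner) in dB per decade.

With 0 zeros and 2 poles, the high-frequency asymptotic slope is 20 × (0 − 2) = -40 dB/decade.

-40 dB/decade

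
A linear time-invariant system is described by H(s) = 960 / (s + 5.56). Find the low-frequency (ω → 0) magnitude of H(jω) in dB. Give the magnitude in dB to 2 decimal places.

44.74 dB

H(0) = 960 / 5.56 = 172.66
20 log₁₀(172.66) = 44.744 dB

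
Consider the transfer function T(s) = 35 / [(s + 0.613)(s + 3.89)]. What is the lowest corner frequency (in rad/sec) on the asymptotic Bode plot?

0.613 rad/sec

Break frequencies occur at each pole and zero magnitude: 0.613 rad/sec, 3.89 rad/sec.
The lowest is 0.613 rad/sec.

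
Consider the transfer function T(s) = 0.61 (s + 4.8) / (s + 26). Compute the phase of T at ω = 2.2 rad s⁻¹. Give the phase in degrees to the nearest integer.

∠(j2.2 + 4.8) = arctan(2.2/4.8) = 24.62°
∠(j2.2 + 26) = arctan(2.2/26) = 4.84°
∠T(j2.2) = 24.62° − 4.84° = 19.79°

20°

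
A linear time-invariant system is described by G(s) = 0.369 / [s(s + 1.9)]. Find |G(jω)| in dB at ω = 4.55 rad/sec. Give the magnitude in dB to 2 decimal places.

|j4.55 + 1.9| = √(4.55² + 1.9²) = 4.931
|j4.55| = 4.55
|G(j4.55)| = 0.369 / (4.931 × 4.55) = 0.016448
20 log₁₀(0.016448) = -35.678 dB

-35.68 dB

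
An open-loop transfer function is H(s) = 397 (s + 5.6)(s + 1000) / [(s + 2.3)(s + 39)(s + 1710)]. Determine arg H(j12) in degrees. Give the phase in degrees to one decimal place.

∠(j12 + 5.6) = arctan(12/5.6) = 64.98°
∠(j12 + 1000) = arctan(12/1000) = 0.69°
∠(j12 + 2.3) = arctan(12/2.3) = 79.15°
∠(j12 + 39) = arctan(12/39) = 17.10°
∠(j12 + 1710) = arctan(12/1710) = 0.40°
∠H(j12) = 64.98° + 0.69° − (79.15° + 17.10° + 0.40°) = -30.98°

-31.0°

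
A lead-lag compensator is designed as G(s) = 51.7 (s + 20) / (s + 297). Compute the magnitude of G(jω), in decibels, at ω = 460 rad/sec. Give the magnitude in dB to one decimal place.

32.8 dB

|j460 + 20| = √(460² + 20²) = 460.4
|j460 + 297| = √(460² + 297²) = 547.5
|G(j460)| = 51.7 × 460.4 / 547.5 = 43.475
20 log₁₀(43.475) = 32.76 dB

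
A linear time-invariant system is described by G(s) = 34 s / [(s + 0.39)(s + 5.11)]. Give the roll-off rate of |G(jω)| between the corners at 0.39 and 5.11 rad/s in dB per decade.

0 dB/decade

In this band the factors already past their corner are: 1 differentiator zero, pole at 0.39; net slope = 0 dB/decade.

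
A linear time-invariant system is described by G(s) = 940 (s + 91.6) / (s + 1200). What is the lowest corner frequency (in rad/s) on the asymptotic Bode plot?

91.6 rad/s

Break frequencies occur at each pole and zero magnitude: 91.6 rad/s, 1200 rad/s.
The lowest is 91.6 rad/s.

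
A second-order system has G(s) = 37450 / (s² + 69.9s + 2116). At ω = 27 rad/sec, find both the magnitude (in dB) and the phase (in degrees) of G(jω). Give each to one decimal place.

|(j27)² + 69.9(j27) + 2116| = |1387 + j1887.3| = 2342
|G(j27)| = 37450 / 2342 = 15.99
20 log₁₀(15.99) = 24.08 dB
∠[(j27)² + 69.9(j27) + 2116] = ∠[1387 + j1887.3] = 53.69°
∠G(j27) = −53.69° = -53.69°

|G| = 24.1 dB, ∠G = -53.7°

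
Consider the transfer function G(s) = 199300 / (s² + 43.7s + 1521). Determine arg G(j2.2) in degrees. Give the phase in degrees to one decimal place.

-3.6°

∠[(j2.2)² + 43.7(j2.2) + 1521] = ∠[1516.2 + j96.14] = 3.63°
∠G(j2.2) = −3.63° = -3.63°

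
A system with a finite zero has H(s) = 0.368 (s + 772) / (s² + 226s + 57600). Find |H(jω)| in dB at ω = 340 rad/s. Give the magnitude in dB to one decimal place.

|j340 + 772| = √(340² + 772²) = 843.6
|(j340)² + 226(j340) + 57600| = |-58000 + j76840| = 9.627e+04
|H(j340)| = 0.368 × 843.6 / 9.627e+04 = 0.0032245
20 log₁₀(0.0032245) = -49.83 dB

-49.8 dB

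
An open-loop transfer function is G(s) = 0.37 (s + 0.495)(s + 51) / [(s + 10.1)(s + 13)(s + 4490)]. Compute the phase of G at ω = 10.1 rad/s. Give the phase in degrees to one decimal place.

15.4°

∠(j10.1 + 0.495) = arctan(10.1/0.495) = 87.19°
∠(j10.1 + 51) = arctan(10.1/51) = 11.20°
∠(j10.1 + 10.1) = arctan(10.1/10.1) = 45.00°
∠(j10.1 + 13) = arctan(10.1/13) = 37.84°
∠(j10.1 + 4490) = arctan(10.1/4490) = 0.13°
∠G(j10.1) = 87.19° + 11.20° − (45.00° + 37.84° + 0.13°) = 15.42°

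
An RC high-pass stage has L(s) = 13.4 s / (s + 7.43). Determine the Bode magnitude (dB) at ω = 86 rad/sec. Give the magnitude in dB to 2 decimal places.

|j86| = 86
|j86 + 7.43| = √(86² + 7.43²) = 86.32
|L(j86)| = 13.4 × 86 / 86.32 = 13.35
20 log₁₀(13.35) = 22.510 dB

22.51 dB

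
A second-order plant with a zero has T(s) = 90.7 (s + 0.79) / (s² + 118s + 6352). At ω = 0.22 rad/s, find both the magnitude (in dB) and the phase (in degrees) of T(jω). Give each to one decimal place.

|T| = -38.6 dB, ∠T = 15.3°

|j0.22 + 0.79| = √(0.22² + 0.79²) = 0.8201
|(j0.22)² + 118(j0.22) + 6352| = |6352 + j25.96| = 6352
|T(j0.22)| = 90.7 × 0.8201 / 6352 = 0.01171
20 log₁₀(0.01171) = -38.63 dB
∠(j0.22 + 0.79) = arctan(0.22/0.79) = 15.56°
∠[(j0.22)² + 118(j0.22) + 6352] = ∠[6352 + j25.96] = 0.23°
∠T(j0.22) = 15.56° − 0.23° = 15.33°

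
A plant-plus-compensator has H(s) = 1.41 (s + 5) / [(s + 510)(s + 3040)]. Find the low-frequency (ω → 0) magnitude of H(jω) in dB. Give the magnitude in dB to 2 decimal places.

-106.85 dB

H(0) = 1.41 × 5 / (510 × 3040) = 4.5472e-06
20 log₁₀(4.5472e-06) = -106.845 dB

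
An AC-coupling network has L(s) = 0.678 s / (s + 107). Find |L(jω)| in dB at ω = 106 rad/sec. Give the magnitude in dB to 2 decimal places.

-6.43 dB

|j106| = 106
|j106 + 107| = √(106² + 107²) = 150.6
|L(j106)| = 0.678 × 106 / 150.6 = 0.47716
20 log₁₀(0.47716) = -6.427 dB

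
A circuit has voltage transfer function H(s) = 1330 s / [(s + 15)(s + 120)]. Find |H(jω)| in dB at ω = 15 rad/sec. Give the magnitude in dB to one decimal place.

17.8 dB

|j15| = 15
|j15 + 15| = √(15² + 15²) = 21.21
|j15 + 120| = √(15² + 120²) = 120.9
|H(j15)| = 1330 × 15 / (21.21 × 120.9) = 7.7766
20 log₁₀(7.7766) = 17.82 dB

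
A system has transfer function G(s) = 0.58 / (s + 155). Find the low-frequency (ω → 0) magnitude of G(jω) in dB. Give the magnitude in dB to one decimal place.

G(0) = 0.58 / 155 = 0.0037419
20 log₁₀(0.0037419) = -48.54 dB

-48.5 dB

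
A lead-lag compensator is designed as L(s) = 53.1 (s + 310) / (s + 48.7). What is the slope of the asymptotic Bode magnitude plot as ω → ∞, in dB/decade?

With 1 zero and 1 pole, the high-frequency asymptotic slope is 20 × (1 − 1) = 0 dB/decade.

0 dB/decade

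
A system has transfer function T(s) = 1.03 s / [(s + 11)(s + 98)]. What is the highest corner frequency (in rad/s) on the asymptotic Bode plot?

98 rad/s

Break frequencies occur at each pole and zero magnitude: 11 rad/s, 98 rad/s.
The highest is 98 rad/s.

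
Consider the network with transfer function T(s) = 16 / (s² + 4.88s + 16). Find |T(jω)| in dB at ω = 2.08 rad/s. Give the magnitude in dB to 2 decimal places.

0.29 dB

|(j2.08)² + 4.88(j2.08) + 16| = |11.674 + j10.15| = 15.47
|T(j2.08)| = 16 / 15.47 = 1.0343
20 log₁₀(1.0343) = 0.293 dB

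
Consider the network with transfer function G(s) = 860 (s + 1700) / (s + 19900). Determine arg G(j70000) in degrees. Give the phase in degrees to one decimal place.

14.5°

∠(j70000 + 1700) = arctan(70000/1700) = 88.61°
∠(j70000 + 19900) = arctan(70000/19900) = 74.13°
∠G(j70000) = 88.61° − 74.13° = 14.48°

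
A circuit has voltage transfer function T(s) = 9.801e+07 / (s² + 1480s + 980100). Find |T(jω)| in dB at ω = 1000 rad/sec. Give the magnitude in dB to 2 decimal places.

|(j1000)² + 1480(j1000) + 980100| = |-19900 + j1.48e+06| = 1.48e+06
|T(j1000)| = 9.801e+07 / 1.48e+06 = 66.217
20 log₁₀(66.217) = 36.419 dB

36.42 dB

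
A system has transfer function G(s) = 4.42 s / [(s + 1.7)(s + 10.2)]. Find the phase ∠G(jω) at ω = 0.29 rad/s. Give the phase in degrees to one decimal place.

∠(j0.29) = 90.00°
∠(j0.29 + 1.7) = arctan(0.29/1.7) = 9.68°
∠(j0.29 + 10.2) = arctan(0.29/10.2) = 1.63°
∠G(j0.29) = 90.00° − (9.68° + 1.63°) = 78.69°

78.7 deg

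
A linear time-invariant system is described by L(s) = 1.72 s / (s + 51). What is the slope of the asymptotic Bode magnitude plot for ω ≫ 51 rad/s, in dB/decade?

With 1 zero and 1 pole, the high-frequency asymptotic slope is 20 × (1 − 1) = 0 dB/decade.

0 dB/decade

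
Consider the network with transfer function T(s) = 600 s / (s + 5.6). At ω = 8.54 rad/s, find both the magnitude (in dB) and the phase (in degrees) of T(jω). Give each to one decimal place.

|j8.54| = 8.54
|j8.54 + 5.6| = √(8.54² + 5.6²) = 10.21
|T(j8.54)| = 600 × 8.54 / 10.21 = 501.75
20 log₁₀(501.75) = 54.01 dB
∠(j8.54) = 90.00°
∠(j8.54 + 5.6) = arctan(8.54/5.6) = 56.75°
∠T(j8.54) = 90.00° − 56.75° = 33.25°

|T| = 54.0 dB, ∠T = 33.3°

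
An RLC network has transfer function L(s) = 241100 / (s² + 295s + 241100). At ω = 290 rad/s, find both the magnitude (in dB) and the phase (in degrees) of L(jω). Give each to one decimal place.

|(j290)² + 295(j290) + 241100| = |1.57e+05 + j85550| = 1.788e+05
|L(j290)| = 241100 / 1.788e+05 = 1.3485
20 log₁₀(1.3485) = 2.60 dB
∠[(j290)² + 295(j290) + 241100] = ∠[1.57e+05 + j85550] = 28.59°
∠L(j290) = −28.59° = -28.59°

|L| = 2.6 dB, ∠L = -28.6°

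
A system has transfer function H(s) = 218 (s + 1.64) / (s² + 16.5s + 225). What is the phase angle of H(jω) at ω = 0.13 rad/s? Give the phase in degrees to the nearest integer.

4°

∠(j0.13 + 1.64) = arctan(0.13/1.64) = 4.53°
∠[(j0.13)² + 16.5(j0.13) + 225] = ∠[224.98 + j2.145] = 0.55°
∠H(j0.13) = 4.53° − 0.55° = 3.99°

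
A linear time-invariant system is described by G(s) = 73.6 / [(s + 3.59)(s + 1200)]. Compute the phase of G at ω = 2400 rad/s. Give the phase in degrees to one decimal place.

-153.3°

∠(j2400 + 3.59) = arctan(2400/3.59) = 89.91°
∠(j2400 + 1200) = arctan(2400/1200) = 63.43°
∠G(j2400) = − (89.91° + 63.43°) = -153.35°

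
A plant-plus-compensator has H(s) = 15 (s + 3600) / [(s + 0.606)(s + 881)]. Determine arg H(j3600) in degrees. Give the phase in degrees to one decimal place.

∠(j3600 + 3600) = arctan(3600/3600) = 45.00°
∠(j3600 + 0.606) = arctan(3600/0.606) = 89.99°
∠(j3600 + 881) = arctan(3600/881) = 76.25°
∠H(j3600) = 45.00° − (89.99° + 76.25°) = -121.24°

-121.2 deg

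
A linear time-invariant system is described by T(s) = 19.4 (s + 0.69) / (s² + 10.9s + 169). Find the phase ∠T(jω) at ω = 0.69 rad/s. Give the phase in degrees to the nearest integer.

42°

∠(j0.69 + 0.69) = arctan(0.69/0.69) = 45.00°
∠[(j0.69)² + 10.9(j0.69) + 169] = ∠[168.52 + j7.521] = 2.56°
∠T(j0.69) = 45.00° − 2.56° = 42.44°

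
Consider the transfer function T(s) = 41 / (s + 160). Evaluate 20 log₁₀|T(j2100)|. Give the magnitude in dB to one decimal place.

|j2100 + 160| = √(2100² + 160²) = 2106
|T(j2100)| = 41 / 2106 = 0.019467
20 log₁₀(0.019467) = -34.21 dB

-34.2 dB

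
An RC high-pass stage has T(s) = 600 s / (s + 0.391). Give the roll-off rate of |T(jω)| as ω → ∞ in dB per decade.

With 1 zero and 1 pole, the high-frequency asymptotic slope is 20 × (1 − 1) = 0 dB/decade.

0 dB/decade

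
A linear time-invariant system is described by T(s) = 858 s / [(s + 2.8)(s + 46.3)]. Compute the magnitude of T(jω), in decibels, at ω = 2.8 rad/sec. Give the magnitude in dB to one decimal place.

22.3 dB

|j2.8| = 2.8
|j2.8 + 2.8| = √(2.8² + 2.8²) = 3.96
|j2.8 + 46.3| = √(2.8² + 46.3²) = 46.38
|T(j2.8)| = 858 × 2.8 / (3.96 × 46.38) = 13.08
20 log₁₀(13.08) = 22.33 dB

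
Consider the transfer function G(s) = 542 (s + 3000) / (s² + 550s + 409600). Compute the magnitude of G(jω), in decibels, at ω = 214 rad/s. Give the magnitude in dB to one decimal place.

|j214 + 3000| = √(214² + 3000²) = 3008
|(j214)² + 550(j214) + 409600| = |3.638e+05 + j1.177e+05| = 3.824e+05
|G(j214)| = 542 × 3008 / 3.824e+05 = 4.2632
20 log₁₀(4.2632) = 12.59 dB

12.6 dB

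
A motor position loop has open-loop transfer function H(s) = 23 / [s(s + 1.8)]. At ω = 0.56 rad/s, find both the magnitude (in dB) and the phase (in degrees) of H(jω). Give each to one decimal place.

|H| = 26.8 dB, ∠H = -107.3°

|j0.56 + 1.8| = √(0.56² + 1.8²) = 1.885
|j0.56| = 0.56
|H(j0.56)| = 23 / (1.885 × 0.56) = 21.787
20 log₁₀(21.787) = 26.76 dB
∠(j0.56 + 1.8) = arctan(0.56/1.8) = 17.28°
∠(j0.56) = 90.00°
∠H(j0.56) = − (17.28° + 90.00°) = -107.28°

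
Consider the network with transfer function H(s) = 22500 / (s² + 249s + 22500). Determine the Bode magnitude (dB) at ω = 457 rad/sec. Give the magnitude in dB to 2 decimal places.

|(j457)² + 249(j457) + 22500| = |-1.8635e+05 + j1.1379e+05| = 2.183e+05
|H(j457)| = 22500 / 2.183e+05 = 0.10305
20 log₁₀(0.10305) = -19.739 dB

-19.74 dB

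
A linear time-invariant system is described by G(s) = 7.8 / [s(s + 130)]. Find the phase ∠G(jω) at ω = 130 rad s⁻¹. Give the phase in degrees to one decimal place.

∠(j130 + 130) = arctan(130/130) = 45.00°
∠(j130) = 90.00°
∠G(j130) = − (45.00° + 90.00°) = -135.00°

-135.0°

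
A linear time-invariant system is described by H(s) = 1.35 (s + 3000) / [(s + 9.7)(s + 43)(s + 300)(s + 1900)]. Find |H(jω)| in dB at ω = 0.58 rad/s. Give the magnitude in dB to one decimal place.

-95.4 dB

|j0.58 + 3000| = √(0.58² + 3000²) = 3000
|j0.58 + 9.7| = √(0.58² + 9.7²) = 9.717
|j0.58 + 43| = √(0.58² + 43²) = 43
|j0.58 + 300| = √(0.58² + 300²) = 300
|j0.58 + 1900| = √(0.58² + 1900²) = 1900
|H(j0.58)| = 1.35 × 3000 / (9.717 × 43 × 300 × 1900) = 1.7003e-05
20 log₁₀(1.7003e-05) = -95.39 dB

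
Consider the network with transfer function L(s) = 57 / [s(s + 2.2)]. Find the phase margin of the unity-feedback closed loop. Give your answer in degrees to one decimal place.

16.6°

Gain crossover: |L(jω)| = 1 at ω ≈ 7.39 rad/s.
∠L(j7.39) = −90° − arctan(7.39/2.2) ≈ -163.42°
PM = 180° + (-163.42°) = 16.58°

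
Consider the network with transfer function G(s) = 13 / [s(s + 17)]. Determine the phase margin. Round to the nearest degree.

Gain crossover: |G(jω)| = 1 at ω ≈ 0.764 rad/sec.
∠G(j0.764) = −90° − arctan(0.764/17) ≈ -92.57°
PM = 180° + (-92.57°) = 87.43°

87°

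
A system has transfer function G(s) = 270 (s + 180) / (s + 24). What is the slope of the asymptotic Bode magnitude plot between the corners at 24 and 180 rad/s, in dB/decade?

-20 dB/decade

In this band the factors already past their corner are: pole at 24; net slope = -20 dB/decade.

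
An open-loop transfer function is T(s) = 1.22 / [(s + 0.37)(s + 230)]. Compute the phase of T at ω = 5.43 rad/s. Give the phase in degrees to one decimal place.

∠(j5.43 + 0.37) = arctan(5.43/0.37) = 86.10°
∠(j5.43 + 230) = arctan(5.43/230) = 1.35°
∠T(j5.43) = − (86.10° + 1.35°) = -87.45°

-87.5 deg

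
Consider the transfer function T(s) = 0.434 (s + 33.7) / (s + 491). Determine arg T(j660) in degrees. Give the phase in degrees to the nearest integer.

∠(j660 + 33.7) = arctan(660/33.7) = 87.08°
∠(j660 + 491) = arctan(660/491) = 53.35°
∠T(j660) = 87.08° − 53.35° = 33.72°

34°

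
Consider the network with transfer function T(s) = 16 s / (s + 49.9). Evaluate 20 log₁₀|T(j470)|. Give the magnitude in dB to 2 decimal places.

24.03 dB

|j470| = 470
|j470 + 49.9| = √(470² + 49.9²) = 472.6
|T(j470)| = 16 × 470 / 472.6 = 15.911
20 log₁₀(15.911) = 24.034 dB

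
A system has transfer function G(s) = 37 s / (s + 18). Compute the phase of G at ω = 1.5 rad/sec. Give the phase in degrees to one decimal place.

85.2 deg

∠(j1.5) = 90.00°
∠(j1.5 + 18) = arctan(1.5/18) = 4.76°
∠G(j1.5) = 90.00° − 4.76° = 85.24°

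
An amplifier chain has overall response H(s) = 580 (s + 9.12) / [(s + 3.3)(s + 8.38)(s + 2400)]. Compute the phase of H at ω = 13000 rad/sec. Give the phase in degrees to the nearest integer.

-170°

∠(j13000 + 9.12) = arctan(13000/9.12) = 89.96°
∠(j13000 + 3.3) = arctan(13000/3.3) = 89.99°
∠(j13000 + 8.38) = arctan(13000/8.38) = 89.96°
∠(j13000 + 2400) = arctan(13000/2400) = 79.54°
∠H(j13000) = 89.96° − (89.99° + 89.96° + 79.54°) = -169.53°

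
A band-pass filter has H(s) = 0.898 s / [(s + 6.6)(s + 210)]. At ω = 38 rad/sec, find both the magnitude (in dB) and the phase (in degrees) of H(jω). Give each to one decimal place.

|j38| = 38
|j38 + 6.6| = √(38² + 6.6²) = 38.57
|j38 + 210| = √(38² + 210²) = 213.4
|H(j38)| = 0.898 × 38 / (38.57 × 213.4) = 0.0041458
20 log₁₀(0.0041458) = -47.65 dB
∠(j38) = 90.00°
∠(j38 + 6.6) = arctan(38/6.6) = 80.15°
∠(j38 + 210) = arctan(38/210) = 10.26°
∠H(j38) = 90.00° − (80.15° + 10.26°) = -0.40°

|H| = -47.6 dB, ∠H = -0.4°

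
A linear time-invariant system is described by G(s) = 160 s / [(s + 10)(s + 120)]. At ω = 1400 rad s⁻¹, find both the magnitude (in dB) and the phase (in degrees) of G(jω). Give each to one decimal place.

|G| = -18.9 dB, ∠G = -84.7°

|j1400| = 1400
|j1400 + 10| = √(1400² + 10²) = 1400
|j1400 + 120| = √(1400² + 120²) = 1405
|G(j1400)| = 160 × 1400 / (1400 × 1405) = 0.11387
20 log₁₀(0.11387) = -18.87 dB
∠(j1400) = 90.00°
∠(j1400 + 10) = arctan(1400/10) = 89.59°
∠(j1400 + 120) = arctan(1400/120) = 85.10°
∠G(j1400) = 90.00° − (89.59° + 85.10°) = -84.69°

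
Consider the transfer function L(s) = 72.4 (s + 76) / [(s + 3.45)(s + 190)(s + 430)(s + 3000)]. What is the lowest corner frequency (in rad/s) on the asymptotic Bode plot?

3.45 rad/s

Break frequencies occur at each pole and zero magnitude: 3.45 rad/s, 76 rad/s, 190 rad/s, 430 rad/s, 3000 rad/s.
The lowest is 3.45 rad/s.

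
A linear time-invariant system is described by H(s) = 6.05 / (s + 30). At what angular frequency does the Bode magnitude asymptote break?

30 rad/s

The single real pole at s = −30 gives a corner at ω = 30 rad/s.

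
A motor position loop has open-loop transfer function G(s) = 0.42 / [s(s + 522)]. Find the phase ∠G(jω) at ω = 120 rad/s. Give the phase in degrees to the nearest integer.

∠(j120 + 522) = arctan(120/522) = 12.95°
∠(j120) = 90.00°
∠G(j120) = − (12.95° + 90.00°) = -102.95°

-103 deg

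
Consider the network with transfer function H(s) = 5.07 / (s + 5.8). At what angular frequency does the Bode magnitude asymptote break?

The single real pole at s = −5.8 gives a corner at ω = 5.8 rad s⁻¹.

5.8 rad s⁻¹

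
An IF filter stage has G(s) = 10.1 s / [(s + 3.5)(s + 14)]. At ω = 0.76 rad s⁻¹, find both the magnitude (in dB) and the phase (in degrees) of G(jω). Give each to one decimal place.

|j0.76| = 0.76
|j0.76 + 3.5| = √(0.76² + 3.5²) = 3.582
|j0.76 + 14| = √(0.76² + 14²) = 14.02
|G(j0.76)| = 10.1 × 0.76 / (3.582 × 14.02) = 0.15286
20 log₁₀(0.15286) = -16.31 dB
∠(j0.76) = 90.00°
∠(j0.76 + 3.5) = arctan(0.76/3.5) = 12.25°
∠(j0.76 + 14) = arctan(0.76/14) = 3.11°
∠G(j0.76) = 90.00° − (12.25° + 3.11°) = 74.64°

|G| = -16.3 dB, ∠G = 74.6°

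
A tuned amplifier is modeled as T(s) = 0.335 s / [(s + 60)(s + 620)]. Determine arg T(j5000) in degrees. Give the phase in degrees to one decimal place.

-82.2°

∠(j5000) = 90.00°
∠(j5000 + 60) = arctan(5000/60) = 89.31°
∠(j5000 + 620) = arctan(5000/620) = 82.93°
∠T(j5000) = 90.00° − (89.31° + 82.93°) = -82.24°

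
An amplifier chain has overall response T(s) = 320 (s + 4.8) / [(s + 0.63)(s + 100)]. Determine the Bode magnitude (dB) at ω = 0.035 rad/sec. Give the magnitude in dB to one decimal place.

27.7 dB

|j0.035 + 4.8| = √(0.035² + 4.8²) = 4.8
|j0.035 + 0.63| = √(0.035² + 0.63²) = 0.631
|j0.035 + 100| = √(0.035² + 100²) = 100
|T(j0.035)| = 320 × 4.8 / (0.631 × 100) = 24.344
20 log₁₀(24.344) = 27.73 dB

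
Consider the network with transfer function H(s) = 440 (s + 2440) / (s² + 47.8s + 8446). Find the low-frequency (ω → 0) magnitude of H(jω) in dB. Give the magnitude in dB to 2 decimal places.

42.08 dB

H(0) = 440 × 2440 / 8446 = 127.11
20 log₁₀(127.11) = 42.084 dB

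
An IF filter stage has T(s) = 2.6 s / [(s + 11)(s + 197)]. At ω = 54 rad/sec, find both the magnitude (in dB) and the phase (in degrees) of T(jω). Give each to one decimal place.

|T| = -38.1 dB, ∠T = -3.8°

|j54| = 54
|j54 + 11| = √(54² + 11²) = 55.11
|j54 + 197| = √(54² + 197²) = 204.3
|T(j54)| = 2.6 × 54 / (55.11 × 204.3) = 0.012472
20 log₁₀(0.012472) = -38.08 dB
∠(j54) = 90.00°
∠(j54 + 11) = arctan(54/11) = 78.49°
∠(j54 + 197) = arctan(54/197) = 15.33°
∠T(j54) = 90.00° − (78.49° + 15.33°) = -3.82°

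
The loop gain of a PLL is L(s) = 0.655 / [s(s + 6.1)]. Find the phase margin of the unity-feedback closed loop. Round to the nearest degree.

Gain crossover: |L(jω)| = 1 at ω ≈ 0.107 rad s⁻¹.
∠L(j0.107) = −90° − arctan(0.107/6.1) ≈ -91.01°
PM = 180° + (-91.01°) = 88.99°

89°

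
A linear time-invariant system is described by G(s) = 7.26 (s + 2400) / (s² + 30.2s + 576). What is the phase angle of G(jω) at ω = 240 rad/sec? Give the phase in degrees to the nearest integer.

∠(j240 + 2400) = arctan(240/2400) = 5.71°
∠[(j240)² + 30.2(j240) + 576] = ∠[-57024 + j7248] = 172.76°
∠G(j240) = 5.71° − 172.76° = -167.05°

-167°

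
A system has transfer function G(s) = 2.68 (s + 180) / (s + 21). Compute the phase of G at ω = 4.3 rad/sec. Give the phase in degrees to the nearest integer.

-10°

∠(j4.3 + 180) = arctan(4.3/180) = 1.37°
∠(j4.3 + 21) = arctan(4.3/21) = 11.57°
∠G(j4.3) = 1.37° − 11.57° = -10.20°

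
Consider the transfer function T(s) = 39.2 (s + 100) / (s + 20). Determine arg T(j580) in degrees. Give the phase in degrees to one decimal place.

∠(j580 + 100) = arctan(580/100) = 80.22°
∠(j580 + 20) = arctan(580/20) = 88.03°
∠T(j580) = 80.22° − 88.03° = -7.81°

-7.8°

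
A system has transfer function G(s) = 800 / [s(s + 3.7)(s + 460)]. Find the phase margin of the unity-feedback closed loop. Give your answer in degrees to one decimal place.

Gain crossover: |G(jω)| = 1 at ω ≈ 0.466 rad/s.
∠G(j0.466) = −90° − arctan(0.466/3.7) − arctan(0.466/460) ≈ -97.24°
PM = 180° + (-97.24°) = 82.76°

82.8°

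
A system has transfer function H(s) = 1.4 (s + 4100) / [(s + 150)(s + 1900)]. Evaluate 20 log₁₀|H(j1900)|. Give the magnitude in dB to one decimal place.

|j1900 + 4100| = √(1900² + 4100²) = 4519
|j1900 + 150| = √(1900² + 150²) = 1906
|j1900 + 1900| = √(1900² + 1900²) = 2687
|H(j1900)| = 1.4 × 4519 / (1906 × 2687) = 0.0012353
20 log₁₀(0.0012353) = -58.16 dB

-58.2 dB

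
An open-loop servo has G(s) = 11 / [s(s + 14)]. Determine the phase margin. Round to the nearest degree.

87 deg

Gain crossover: |G(jω)| = 1 at ω ≈ 0.784 rad s⁻¹.
∠G(j0.784) = −90° − arctan(0.784/14) ≈ -93.21°
PM = 180° + (-93.21°) = 86.79°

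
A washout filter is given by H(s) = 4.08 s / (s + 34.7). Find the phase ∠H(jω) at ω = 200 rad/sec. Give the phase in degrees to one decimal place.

9.8°

∠(j200) = 90.00°
∠(j200 + 34.7) = arctan(200/34.7) = 80.16°
∠H(j200) = 90.00° − 80.16° = 9.84°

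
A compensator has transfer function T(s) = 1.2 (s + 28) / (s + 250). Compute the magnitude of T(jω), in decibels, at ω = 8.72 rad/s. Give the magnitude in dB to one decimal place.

|j8.72 + 28| = √(8.72² + 28²) = 29.33
|j8.72 + 250| = √(8.72² + 250²) = 250.2
|T(j8.72)| = 1.2 × 29.33 / 250.2 = 0.14068
20 log₁₀(0.14068) = -17.04 dB

-17.0 dB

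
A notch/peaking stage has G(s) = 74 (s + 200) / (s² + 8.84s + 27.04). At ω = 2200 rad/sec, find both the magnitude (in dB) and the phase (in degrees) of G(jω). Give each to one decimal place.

|G| = -29.4 dB, ∠G = -95.0 deg

|j2200 + 200| = √(2200² + 200²) = 2209
|(j2200)² + 8.84(j2200) + 27.04| = |-4.84e+06 + j19448| = 4.84e+06
|G(j2200)| = 74 × 2209 / 4.84e+06 = 0.033775
20 log₁₀(0.033775) = -29.43 dB
∠(j2200 + 200) = arctan(2200/200) = 84.81°
∠[(j2200)² + 8.84(j2200) + 27.04] = ∠[-4.84e+06 + j19448] = 179.77°
∠G(j2200) = 84.81° − 179.77° = -94.96°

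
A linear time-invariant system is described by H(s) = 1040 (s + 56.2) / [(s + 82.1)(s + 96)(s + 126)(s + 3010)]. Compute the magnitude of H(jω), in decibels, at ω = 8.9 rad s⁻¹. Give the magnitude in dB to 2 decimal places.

-94.18 dB

|j8.9 + 56.2| = √(8.9² + 56.2²) = 56.9
|j8.9 + 82.1| = √(8.9² + 82.1²) = 82.58
|j8.9 + 96| = √(8.9² + 96²) = 96.41
|j8.9 + 126| = √(8.9² + 126²) = 126.3
|j8.9 + 3010| = √(8.9² + 3010²) = 3010
|H(j8.9)| = 1040 × 56.9 / (82.58 × 96.41 × 126.3 × 3010) = 1.9549e-05
20 log₁₀(1.9549e-05) = -94.178 dB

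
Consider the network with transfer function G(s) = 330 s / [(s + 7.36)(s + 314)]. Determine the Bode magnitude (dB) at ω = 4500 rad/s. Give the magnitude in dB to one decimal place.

|j4500| = 4500
|j4500 + 7.36| = √(4500² + 7.36²) = 4500
|j4500 + 314| = √(4500² + 314²) = 4511
|G(j4500)| = 330 × 4500 / (4500 × 4511) = 0.073155
20 log₁₀(0.073155) = -22.72 dB

-22.7 dB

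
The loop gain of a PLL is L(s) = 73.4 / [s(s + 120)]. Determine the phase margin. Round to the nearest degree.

90°

Gain crossover: |L(jω)| = 1 at ω ≈ 0.612 rad/s.
∠L(j0.612) = −90° − arctan(0.612/120) ≈ -90.29°
PM = 180° + (-90.29°) = 89.71°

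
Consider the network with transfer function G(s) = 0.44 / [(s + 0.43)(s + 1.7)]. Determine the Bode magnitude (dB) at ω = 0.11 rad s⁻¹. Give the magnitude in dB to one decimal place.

|j0.11 + 0.43| = √(0.11² + 0.43²) = 0.4438
|j0.11 + 1.7| = √(0.11² + 1.7²) = 1.704
|G(j0.11)| = 0.44 / (0.4438 × 1.704) = 0.58192
20 log₁₀(0.58192) = -4.70 dB

-4.7 dB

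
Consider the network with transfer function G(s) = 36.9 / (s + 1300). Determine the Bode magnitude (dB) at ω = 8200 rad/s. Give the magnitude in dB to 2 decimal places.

-47.04 dB

|j8200 + 1300| = √(8200² + 1300²) = 8302
|G(j8200)| = 36.9 / 8302 = 0.0044445
20 log₁₀(0.0044445) = -47.044 dB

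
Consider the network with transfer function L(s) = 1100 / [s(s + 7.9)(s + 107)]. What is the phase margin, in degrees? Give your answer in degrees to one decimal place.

80.1°

Gain crossover: |L(jω)| = 1 at ω ≈ 1.28 rad s⁻¹.
∠L(j1.28) = −90° − arctan(1.28/7.9) − arctan(1.28/107) ≈ -99.92°
PM = 180° + (-99.92°) = 80.08°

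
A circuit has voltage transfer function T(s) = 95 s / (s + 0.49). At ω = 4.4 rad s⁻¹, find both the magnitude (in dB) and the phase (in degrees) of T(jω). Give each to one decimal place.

|T| = 39.5 dB, ∠T = 6.4°

|j4.4| = 4.4
|j4.4 + 0.49| = √(4.4² + 0.49²) = 4.427
|T(j4.4)| = 95 × 4.4 / 4.427 = 94.416
20 log₁₀(94.416) = 39.50 dB
∠(j4.4) = 90.00°
∠(j4.4 + 0.49) = arctan(4.4/0.49) = 83.65°
∠T(j4.4) = 90.00° − 83.65° = 6.35°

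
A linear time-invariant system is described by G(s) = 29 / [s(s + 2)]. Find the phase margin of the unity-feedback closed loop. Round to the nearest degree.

21°

Gain crossover: |G(jω)| = 1 at ω ≈ 5.2 rad/s.
∠G(j5.2) = −90° − arctan(5.2/2) ≈ -158.97°
PM = 180° + (-158.97°) = 21.03°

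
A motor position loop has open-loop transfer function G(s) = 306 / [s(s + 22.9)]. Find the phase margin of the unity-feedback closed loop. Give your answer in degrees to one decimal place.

Gain crossover: |G(jω)| = 1 at ω ≈ 11.9 rad/s.
∠G(j11.9) = −90° − arctan(11.9/22.9) ≈ -117.39°
PM = 180° + (-117.39°) = 62.61°

62.6°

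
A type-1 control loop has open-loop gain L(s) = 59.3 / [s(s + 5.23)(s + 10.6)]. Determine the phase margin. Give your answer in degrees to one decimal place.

Gain crossover: |L(jω)| = 1 at ω ≈ 1.04 rad s⁻¹.
∠L(j1.04) = −90° − arctan(1.04/5.23) − arctan(1.04/10.6) ≈ -106.91°
PM = 180° + (-106.91°) = 73.09°

73.1 deg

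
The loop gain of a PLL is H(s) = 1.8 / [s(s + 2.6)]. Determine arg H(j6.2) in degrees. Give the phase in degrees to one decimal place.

-157.2°

∠(j6.2 + 2.6) = arctan(6.2/2.6) = 67.25°
∠(j6.2) = 90.00°
∠H(j6.2) = − (67.25° + 90.00°) = -157.25°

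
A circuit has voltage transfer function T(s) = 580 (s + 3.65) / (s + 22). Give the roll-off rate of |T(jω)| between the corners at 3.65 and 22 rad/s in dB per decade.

In this band the factors already past their corner are: zero at 3.65; net slope = 20 dB/decade.

20 dB/decade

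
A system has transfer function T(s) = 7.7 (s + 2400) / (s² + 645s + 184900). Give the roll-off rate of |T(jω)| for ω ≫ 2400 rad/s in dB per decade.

With 1 zero and 2 poles, the high-frequency asymptotic slope is 20 × (1 − 2) = -20 dB/decade.

-20 dB/decade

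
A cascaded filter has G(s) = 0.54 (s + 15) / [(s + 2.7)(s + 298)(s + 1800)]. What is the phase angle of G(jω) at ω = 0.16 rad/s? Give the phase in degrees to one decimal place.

∠(j0.16 + 15) = arctan(0.16/15) = 0.61°
∠(j0.16 + 2.7) = arctan(0.16/2.7) = 3.39°
∠(j0.16 + 298) = arctan(0.16/298) = 0.03°
∠(j0.16 + 1800) = arctan(0.16/1800) = 0.01°
∠G(j0.16) = 0.61° − (3.39° + 0.03° + 0.01°) = -2.82°

-2.8°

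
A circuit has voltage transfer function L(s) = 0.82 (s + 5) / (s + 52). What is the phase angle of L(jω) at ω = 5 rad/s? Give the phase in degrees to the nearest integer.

∠(j5 + 5) = arctan(5/5) = 45.00°
∠(j5 + 52) = arctan(5/52) = 5.49°
∠L(j5) = 45.00° − 5.49° = 39.51°

40°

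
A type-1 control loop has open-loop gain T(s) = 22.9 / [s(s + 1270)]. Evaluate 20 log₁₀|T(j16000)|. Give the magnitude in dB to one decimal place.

|j16000 + 1270| = √(16000² + 1270²) = 1.605e+04
|j16000| = 1.6e+04
|T(j16000)| = 22.9 / (1.605e+04 × 1.6e+04) = 8.9173e-08
20 log₁₀(8.9173e-08) = -141.00 dB

-141.0 dB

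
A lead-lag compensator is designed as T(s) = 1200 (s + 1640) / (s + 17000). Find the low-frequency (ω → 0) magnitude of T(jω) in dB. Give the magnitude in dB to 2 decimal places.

41.27 dB

T(0) = 1200 × 1640 / 17000 = 115.76
20 log₁₀(115.76) = 41.272 dB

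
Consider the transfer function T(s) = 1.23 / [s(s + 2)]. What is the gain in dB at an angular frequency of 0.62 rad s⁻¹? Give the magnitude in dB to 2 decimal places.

-0.47 dB

|j0.62 + 2| = √(0.62² + 2²) = 2.094
|j0.62| = 0.62
|T(j0.62)| = 1.23 / (2.094 × 0.62) = 0.94745
20 log₁₀(0.94745) = -0.469 dB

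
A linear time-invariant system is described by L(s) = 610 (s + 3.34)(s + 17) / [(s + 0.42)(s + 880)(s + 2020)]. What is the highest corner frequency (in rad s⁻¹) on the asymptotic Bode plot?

2020 rad s⁻¹

Break frequencies occur at each pole and zero magnitude: 0.42 rad s⁻¹, 3.34 rad s⁻¹, 17 rad s⁻¹, 880 rad s⁻¹, 2020 rad s⁻¹.
The highest is 2020 rad s⁻¹.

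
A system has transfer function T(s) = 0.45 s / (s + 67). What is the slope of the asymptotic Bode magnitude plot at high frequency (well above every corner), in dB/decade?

With 1 zero and 1 pole, the high-frequency asymptotic slope is 20 × (1 − 1) = 0 dB/decade.

0 dB/decade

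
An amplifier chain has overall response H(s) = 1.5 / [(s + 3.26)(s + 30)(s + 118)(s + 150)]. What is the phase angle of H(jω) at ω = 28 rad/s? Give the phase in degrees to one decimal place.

-150.3 deg

∠(j28 + 3.26) = arctan(28/3.26) = 83.36°
∠(j28 + 30) = arctan(28/30) = 43.03°
∠(j28 + 118) = arctan(28/118) = 13.35°
∠(j28 + 150) = arctan(28/150) = 10.57°
∠H(j28) = − (83.36° + 43.03° + 13.35° + 10.57°) = -150.31°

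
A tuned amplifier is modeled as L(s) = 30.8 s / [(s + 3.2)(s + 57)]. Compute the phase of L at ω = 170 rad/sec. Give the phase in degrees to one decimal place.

-70.4°

∠(j170) = 90.00°
∠(j170 + 3.2) = arctan(170/3.2) = 88.92°
∠(j170 + 57) = arctan(170/57) = 71.46°
∠L(j170) = 90.00° − (88.92° + 71.46°) = -70.39°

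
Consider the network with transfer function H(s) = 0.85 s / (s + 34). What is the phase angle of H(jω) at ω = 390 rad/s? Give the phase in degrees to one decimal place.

∠(j390) = 90.00°
∠(j390 + 34) = arctan(390/34) = 85.02°
∠H(j390) = 90.00° − 85.02° = 4.98°

5.0°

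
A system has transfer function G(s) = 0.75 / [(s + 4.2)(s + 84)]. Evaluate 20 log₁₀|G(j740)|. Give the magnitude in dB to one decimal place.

|j740 + 4.2| = √(740² + 4.2²) = 740
|j740 + 84| = √(740² + 84²) = 744.8
|G(j740)| = 0.75 / (740 × 744.8) = 1.3609e-06
20 log₁₀(1.3609e-06) = -117.32 dB

-117.3 dB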